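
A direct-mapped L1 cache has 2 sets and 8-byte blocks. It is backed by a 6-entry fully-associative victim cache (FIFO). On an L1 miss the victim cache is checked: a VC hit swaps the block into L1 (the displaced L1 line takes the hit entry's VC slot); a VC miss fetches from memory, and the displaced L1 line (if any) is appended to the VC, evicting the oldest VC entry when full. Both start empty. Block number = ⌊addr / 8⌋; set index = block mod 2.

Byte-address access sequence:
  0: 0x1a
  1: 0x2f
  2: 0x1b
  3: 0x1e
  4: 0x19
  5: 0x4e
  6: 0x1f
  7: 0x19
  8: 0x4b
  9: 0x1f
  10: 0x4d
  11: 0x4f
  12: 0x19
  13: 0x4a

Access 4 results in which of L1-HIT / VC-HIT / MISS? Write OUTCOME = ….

OUTCOME = L1-HIT

0: 0x1a (blk 3, set 1) → MISS  vc=[]
1: 0x2f (blk 5, set 1) → MISS  vc=[3]
2: 0x1b (blk 3, set 1) → VC-HIT  vc=[5]
3: 0x1e (blk 3, set 1) → L1-HIT  vc=[5]
4: 0x19 (blk 3, set 1) → L1-HIT  vc=[5]
5: 0x4e (blk 9, set 1) → MISS  vc=[5, 3]
6: 0x1f (blk 3, set 1) → VC-HIT  vc=[5, 9]
7: 0x19 (blk 3, set 1) → L1-HIT  vc=[5, 9]
8: 0x4b (blk 9, set 1) → VC-HIT  vc=[5, 3]
9: 0x1f (blk 3, set 1) → VC-HIT  vc=[5, 9]
10: 0x4d (blk 9, set 1) → VC-HIT  vc=[5, 3]
11: 0x4f (blk 9, set 1) → L1-HIT  vc=[5, 3]
12: 0x19 (blk 3, set 1) → VC-HIT  vc=[5, 9]
13: 0x4a (blk 9, set 1) → VC-HIT  vc=[5, 3]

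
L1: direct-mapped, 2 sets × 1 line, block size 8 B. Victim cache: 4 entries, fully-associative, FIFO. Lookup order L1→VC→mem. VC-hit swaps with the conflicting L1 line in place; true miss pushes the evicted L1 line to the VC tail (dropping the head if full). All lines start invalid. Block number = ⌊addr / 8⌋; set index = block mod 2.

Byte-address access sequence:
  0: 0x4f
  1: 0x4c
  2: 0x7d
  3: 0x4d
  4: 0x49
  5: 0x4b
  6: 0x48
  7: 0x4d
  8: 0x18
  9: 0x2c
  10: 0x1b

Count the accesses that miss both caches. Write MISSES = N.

MISSES = 4

0: 0x4f (blk 9, set 1) → MISS  vc=[]
1: 0x4c (blk 9, set 1) → L1-HIT  vc=[]
2: 0x7d (blk 15, set 1) → MISS  vc=[9]
3: 0x4d (blk 9, set 1) → VC-HIT  vc=[15]
4: 0x49 (blk 9, set 1) → L1-HIT  vc=[15]
5: 0x4b (blk 9, set 1) → L1-HIT  vc=[15]
6: 0x48 (blk 9, set 1) → L1-HIT  vc=[15]
7: 0x4d (blk 9, set 1) → L1-HIT  vc=[15]
8: 0x18 (blk 3, set 1) → MISS  vc=[15, 9]
9: 0x2c (blk 5, set 1) → MISS  vc=[15, 9, 3]
10: 0x1b (blk 3, set 1) → VC-HIT  vc=[15, 9, 5]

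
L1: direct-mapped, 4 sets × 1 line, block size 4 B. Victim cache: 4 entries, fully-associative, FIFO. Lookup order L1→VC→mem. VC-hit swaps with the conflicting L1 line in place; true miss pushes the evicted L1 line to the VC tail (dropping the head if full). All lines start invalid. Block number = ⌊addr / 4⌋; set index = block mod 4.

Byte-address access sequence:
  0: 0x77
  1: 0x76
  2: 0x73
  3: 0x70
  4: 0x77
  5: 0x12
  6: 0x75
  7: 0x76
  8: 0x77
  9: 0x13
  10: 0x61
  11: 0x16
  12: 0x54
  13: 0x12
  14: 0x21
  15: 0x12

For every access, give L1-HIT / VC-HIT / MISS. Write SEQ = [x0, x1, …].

0: 0x77 (blk 29, set 1) → MISS  vc=[]
1: 0x76 (blk 29, set 1) → L1-HIT  vc=[]
2: 0x73 (blk 28, set 0) → MISS  vc=[]
3: 0x70 (blk 28, set 0) → L1-HIT  vc=[]
4: 0x77 (blk 29, set 1) → L1-HIT  vc=[]
5: 0x12 (blk 4, set 0) → MISS  vc=[28]
6: 0x75 (blk 29, set 1) → L1-HIT  vc=[28]
7: 0x76 (blk 29, set 1) → L1-HIT  vc=[28]
8: 0x77 (blk 29, set 1) → L1-HIT  vc=[28]
9: 0x13 (blk 4, set 0) → L1-HIT  vc=[28]
10: 0x61 (blk 24, set 0) → MISS  vc=[28, 4]
11: 0x16 (blk 5, set 1) → MISS  vc=[28, 4, 29]
12: 0x54 (blk 21, set 1) → MISS  vc=[28, 4, 29, 5]
13: 0x12 (blk 4, set 0) → VC-HIT  vc=[28, 24, 29, 5]
14: 0x21 (blk 8, set 0) → MISS  vc=[24, 29, 5, 4]
15: 0x12 (blk 4, set 0) → VC-HIT  vc=[24, 29, 5, 8]

SEQ = [MISS, L1-HIT, MISS, L1-HIT, L1-HIT, MISS, L1-HIT, L1-HIT, L1-HIT, L1-HIT, MISS, MISS, MISS, VC-HIT, MISS, VC-HIT]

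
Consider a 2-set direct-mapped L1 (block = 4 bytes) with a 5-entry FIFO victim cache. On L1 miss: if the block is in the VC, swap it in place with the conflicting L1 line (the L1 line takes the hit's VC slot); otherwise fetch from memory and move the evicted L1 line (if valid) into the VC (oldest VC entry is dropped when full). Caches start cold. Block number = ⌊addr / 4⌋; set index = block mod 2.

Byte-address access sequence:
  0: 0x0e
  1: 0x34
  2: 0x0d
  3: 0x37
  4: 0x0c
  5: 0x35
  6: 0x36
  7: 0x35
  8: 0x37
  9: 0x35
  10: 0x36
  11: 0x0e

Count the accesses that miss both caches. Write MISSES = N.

  [0] addr=0xe blk=3 s=1: MISS | VC []
  [1] addr=0x34 blk=13 s=1: MISS | VC [3]
  [2] addr=0xd blk=3 s=1: VC-HIT | VC [13]
  [3] addr=0x37 blk=13 s=1: VC-HIT | VC [3]
  [4] addr=0xc blk=3 s=1: VC-HIT | VC [13]
  [5] addr=0x35 blk=13 s=1: VC-HIT | VC [3]
  [6] addr=0x36 blk=13 s=1: L1-HIT | VC [3]
  [7] addr=0x35 blk=13 s=1: L1-HIT | VC [3]
  [8] addr=0x37 blk=13 s=1: L1-HIT | VC [3]
  [9] addr=0x35 blk=13 s=1: L1-HIT | VC [3]
  [10] addr=0x36 blk=13 s=1: L1-HIT | VC [3]
  [11] addr=0xe blk=3 s=1: VC-HIT | VC [13]

MISSES = 2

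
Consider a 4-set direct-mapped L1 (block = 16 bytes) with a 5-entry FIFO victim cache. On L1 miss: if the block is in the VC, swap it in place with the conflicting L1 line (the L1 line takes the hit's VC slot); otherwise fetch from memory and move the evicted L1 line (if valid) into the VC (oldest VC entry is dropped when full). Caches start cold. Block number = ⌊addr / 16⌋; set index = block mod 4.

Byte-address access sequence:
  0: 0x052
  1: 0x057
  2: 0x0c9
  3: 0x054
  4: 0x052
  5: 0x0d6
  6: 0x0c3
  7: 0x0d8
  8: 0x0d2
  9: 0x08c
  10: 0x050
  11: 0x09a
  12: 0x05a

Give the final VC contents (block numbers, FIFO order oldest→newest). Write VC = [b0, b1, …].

VC = [13, 12, 9]

#0 0x52→b5/s1 MISS; vc=[]
#1 0x57→b5/s1 L1-HIT; vc=[]
#2 0xc9→b12/s0 MISS; vc=[]
#3 0x54→b5/s1 L1-HIT; vc=[]
#4 0x52→b5/s1 L1-HIT; vc=[]
#5 0xd6→b13/s1 MISS; vc=[5]
#6 0xc3→b12/s0 L1-HIT; vc=[5]
#7 0xd8→b13/s1 L1-HIT; vc=[5]
#8 0xd2→b13/s1 L1-HIT; vc=[5]
#9 0x8c→b8/s0 MISS; vc=[5,12]
#10 0x50→b5/s1 VC-HIT; vc=[13,12]
#11 0x9a→b9/s1 MISS; vc=[13,12,5]
#12 0x5a→b5/s1 VC-HIT; vc=[13,12,9]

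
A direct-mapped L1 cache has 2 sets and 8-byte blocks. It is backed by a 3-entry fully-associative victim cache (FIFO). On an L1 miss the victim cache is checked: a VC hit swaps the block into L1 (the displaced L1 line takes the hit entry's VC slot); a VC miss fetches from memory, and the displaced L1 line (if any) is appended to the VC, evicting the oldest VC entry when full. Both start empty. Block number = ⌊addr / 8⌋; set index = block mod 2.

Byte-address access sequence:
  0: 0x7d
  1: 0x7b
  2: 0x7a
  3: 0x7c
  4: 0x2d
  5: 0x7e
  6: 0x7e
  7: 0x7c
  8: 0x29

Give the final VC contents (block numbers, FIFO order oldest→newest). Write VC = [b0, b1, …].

VC = [15]

  [0] addr=0x7d blk=15 s=1: MISS | VC []
  [1] addr=0x7b blk=15 s=1: L1-HIT | VC []
  [2] addr=0x7a blk=15 s=1: L1-HIT | VC []
  [3] addr=0x7c blk=15 s=1: L1-HIT | VC []
  [4] addr=0x2d blk=5 s=1: MISS | VC [15]
  [5] addr=0x7e blk=15 s=1: VC-HIT | VC [5]
  [6] addr=0x7e blk=15 s=1: L1-HIT | VC [5]
  [7] addr=0x7c blk=15 s=1: L1-HIT | VC [5]
  [8] addr=0x29 blk=5 s=1: VC-HIT | VC [15]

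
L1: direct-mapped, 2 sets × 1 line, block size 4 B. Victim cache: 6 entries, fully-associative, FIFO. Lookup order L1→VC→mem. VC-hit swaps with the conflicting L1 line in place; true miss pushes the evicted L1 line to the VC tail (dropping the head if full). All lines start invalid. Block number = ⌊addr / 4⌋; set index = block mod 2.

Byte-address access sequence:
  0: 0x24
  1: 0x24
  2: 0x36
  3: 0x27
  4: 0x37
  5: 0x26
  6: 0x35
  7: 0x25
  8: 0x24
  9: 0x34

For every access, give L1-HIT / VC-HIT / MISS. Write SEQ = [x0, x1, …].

  [0] addr=0x24 blk=9 s=1: MISS | VC []
  [1] addr=0x24 blk=9 s=1: L1-HIT | VC []
  [2] addr=0x36 blk=13 s=1: MISS | VC [9]
  [3] addr=0x27 blk=9 s=1: VC-HIT | VC [13]
  [4] addr=0x37 blk=13 s=1: VC-HIT | VC [9]
  [5] addr=0x26 blk=9 s=1: VC-HIT | VC [13]
  [6] addr=0x35 blk=13 s=1: VC-HIT | VC [9]
  [7] addr=0x25 blk=9 s=1: VC-HIT | VC [13]
  [8] addr=0x24 blk=9 s=1: L1-HIT | VC [13]
  [9] addr=0x34 blk=13 s=1: VC-HIT | VC [9]

SEQ = [MISS, L1-HIT, MISS, VC-HIT, VC-HIT, VC-HIT, VC-HIT, VC-HIT, L1-HIT, VC-HIT]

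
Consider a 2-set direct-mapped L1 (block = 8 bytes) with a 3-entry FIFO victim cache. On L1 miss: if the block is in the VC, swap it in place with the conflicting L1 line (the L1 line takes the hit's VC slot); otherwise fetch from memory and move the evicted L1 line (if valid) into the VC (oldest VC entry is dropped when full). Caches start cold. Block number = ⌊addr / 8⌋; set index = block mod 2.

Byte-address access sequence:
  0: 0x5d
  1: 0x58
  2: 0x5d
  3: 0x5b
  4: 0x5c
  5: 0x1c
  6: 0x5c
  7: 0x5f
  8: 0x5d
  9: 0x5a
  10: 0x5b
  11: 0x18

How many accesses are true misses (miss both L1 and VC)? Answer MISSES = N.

0: 0x5d (blk 11, set 1) → MISS  vc=[]
1: 0x58 (blk 11, set 1) → L1-HIT  vc=[]
2: 0x5d (blk 11, set 1) → L1-HIT  vc=[]
3: 0x5b (blk 11, set 1) → L1-HIT  vc=[]
4: 0x5c (blk 11, set 1) → L1-HIT  vc=[]
5: 0x1c (blk 3, set 1) → MISS  vc=[11]
6: 0x5c (blk 11, set 1) → VC-HIT  vc=[3]
7: 0x5f (blk 11, set 1) → L1-HIT  vc=[3]
8: 0x5d (blk 11, set 1) → L1-HIT  vc=[3]
9: 0x5a (blk 11, set 1) → L1-HIT  vc=[3]
10: 0x5b (blk 11, set 1) → L1-HIT  vc=[3]
11: 0x18 (blk 3, set 1) → VC-HIT  vc=[11]

MISSES = 2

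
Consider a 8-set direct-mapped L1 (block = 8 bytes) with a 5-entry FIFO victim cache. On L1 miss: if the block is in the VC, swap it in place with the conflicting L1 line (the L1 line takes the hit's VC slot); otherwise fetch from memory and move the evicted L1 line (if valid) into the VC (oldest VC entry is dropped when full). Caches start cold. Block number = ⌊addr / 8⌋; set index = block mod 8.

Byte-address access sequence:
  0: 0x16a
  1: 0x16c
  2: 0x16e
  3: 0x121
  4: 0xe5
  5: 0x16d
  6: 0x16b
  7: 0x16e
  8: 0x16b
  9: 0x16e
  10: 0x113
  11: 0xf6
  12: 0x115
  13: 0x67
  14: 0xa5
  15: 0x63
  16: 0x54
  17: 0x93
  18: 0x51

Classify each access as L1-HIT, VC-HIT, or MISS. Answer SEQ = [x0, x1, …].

0: 0x16a (blk 45, set 5) → MISS  vc=[]
1: 0x16c (blk 45, set 5) → L1-HIT  vc=[]
2: 0x16e (blk 45, set 5) → L1-HIT  vc=[]
3: 0x121 (blk 36, set 4) → MISS  vc=[]
4: 0xe5 (blk 28, set 4) → MISS  vc=[36]
5: 0x16d (blk 45, set 5) → L1-HIT  vc=[36]
6: 0x16b (blk 45, set 5) → L1-HIT  vc=[36]
7: 0x16e (blk 45, set 5) → L1-HIT  vc=[36]
8: 0x16b (blk 45, set 5) → L1-HIT  vc=[36]
9: 0x16e (blk 45, set 5) → L1-HIT  vc=[36]
10: 0x113 (blk 34, set 2) → MISS  vc=[36]
11: 0xf6 (blk 30, set 6) → MISS  vc=[36]
12: 0x115 (blk 34, set 2) → L1-HIT  vc=[36]
13: 0x67 (blk 12, set 4) → MISS  vc=[36, 28]
14: 0xa5 (blk 20, set 4) → MISS  vc=[36, 28, 12]
15: 0x63 (blk 12, set 4) → VC-HIT  vc=[36, 28, 20]
16: 0x54 (blk 10, set 2) → MISS  vc=[36, 28, 20, 34]
17: 0x93 (blk 18, set 2) → MISS  vc=[36, 28, 20, 34, 10]
18: 0x51 (blk 10, set 2) → VC-HIT  vc=[36, 28, 20, 34, 18]

SEQ = [MISS, L1-HIT, L1-HIT, MISS, MISS, L1-HIT, L1-HIT, L1-HIT, L1-HIT, L1-HIT, MISS, MISS, L1-HIT, MISS, MISS, VC-HIT, MISS, MISS, VC-HIT]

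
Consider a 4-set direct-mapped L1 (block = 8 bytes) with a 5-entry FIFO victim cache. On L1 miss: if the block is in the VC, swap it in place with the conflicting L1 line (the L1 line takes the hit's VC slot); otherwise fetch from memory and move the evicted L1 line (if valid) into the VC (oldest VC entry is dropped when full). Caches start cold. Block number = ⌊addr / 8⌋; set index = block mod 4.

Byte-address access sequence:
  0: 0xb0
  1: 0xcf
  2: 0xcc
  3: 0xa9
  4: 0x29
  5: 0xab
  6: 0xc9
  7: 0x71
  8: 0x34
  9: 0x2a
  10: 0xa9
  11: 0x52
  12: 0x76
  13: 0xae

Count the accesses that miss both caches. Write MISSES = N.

MISSES = 7

0: 0xb0 (blk 22, set 2) → MISS  vc=[]
1: 0xcf (blk 25, set 1) → MISS  vc=[]
2: 0xcc (blk 25, set 1) → L1-HIT  vc=[]
3: 0xa9 (blk 21, set 1) → MISS  vc=[25]
4: 0x29 (blk 5, set 1) → MISS  vc=[25, 21]
5: 0xab (blk 21, set 1) → VC-HIT  vc=[25, 5]
6: 0xc9 (blk 25, set 1) → VC-HIT  vc=[21, 5]
7: 0x71 (blk 14, set 2) → MISS  vc=[21, 5, 22]
8: 0x34 (blk 6, set 2) → MISS  vc=[21, 5, 22, 14]
9: 0x2a (blk 5, set 1) → VC-HIT  vc=[21, 25, 22, 14]
10: 0xa9 (blk 21, set 1) → VC-HIT  vc=[5, 25, 22, 14]
11: 0x52 (blk 10, set 2) → MISS  vc=[5, 25, 22, 14, 6]
12: 0x76 (blk 14, set 2) → VC-HIT  vc=[5, 25, 22, 10, 6]
13: 0xae (blk 21, set 1) → L1-HIT  vc=[5, 25, 22, 10, 6]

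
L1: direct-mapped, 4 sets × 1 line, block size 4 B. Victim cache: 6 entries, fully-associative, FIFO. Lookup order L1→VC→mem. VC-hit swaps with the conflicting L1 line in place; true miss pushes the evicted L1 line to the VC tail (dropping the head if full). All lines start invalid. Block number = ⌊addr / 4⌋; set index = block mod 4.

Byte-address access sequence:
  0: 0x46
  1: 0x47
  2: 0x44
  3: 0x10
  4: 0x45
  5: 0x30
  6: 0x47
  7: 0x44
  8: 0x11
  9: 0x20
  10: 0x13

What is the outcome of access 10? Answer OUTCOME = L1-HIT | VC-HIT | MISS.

0: 0x46 (blk 17, set 1) → MISS  vc=[]
1: 0x47 (blk 17, set 1) → L1-HIT  vc=[]
2: 0x44 (blk 17, set 1) → L1-HIT  vc=[]
3: 0x10 (blk 4, set 0) → MISS  vc=[]
4: 0x45 (blk 17, set 1) → L1-HIT  vc=[]
5: 0x30 (blk 12, set 0) → MISS  vc=[4]
6: 0x47 (blk 17, set 1) → L1-HIT  vc=[4]
7: 0x44 (blk 17, set 1) → L1-HIT  vc=[4]
8: 0x11 (blk 4, set 0) → VC-HIT  vc=[12]
9: 0x20 (blk 8, set 0) → MISS  vc=[12, 4]
10: 0x13 (blk 4, set 0) → VC-HIT  vc=[12, 8]

OUTCOME = VC-HIT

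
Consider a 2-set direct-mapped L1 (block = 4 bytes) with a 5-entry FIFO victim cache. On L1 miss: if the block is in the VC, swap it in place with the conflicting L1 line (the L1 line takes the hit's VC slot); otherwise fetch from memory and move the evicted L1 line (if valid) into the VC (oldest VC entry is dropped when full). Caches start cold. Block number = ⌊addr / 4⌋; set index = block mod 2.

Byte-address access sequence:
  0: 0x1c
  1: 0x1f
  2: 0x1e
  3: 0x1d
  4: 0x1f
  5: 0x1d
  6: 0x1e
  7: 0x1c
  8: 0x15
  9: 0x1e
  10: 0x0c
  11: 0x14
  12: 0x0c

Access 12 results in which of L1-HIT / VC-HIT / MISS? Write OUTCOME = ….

  [0] addr=0x1c blk=7 s=1: MISS | VC []
  [1] addr=0x1f blk=7 s=1: L1-HIT | VC []
  [2] addr=0x1e blk=7 s=1: L1-HIT | VC []
  [3] addr=0x1d blk=7 s=1: L1-HIT | VC []
  [4] addr=0x1f blk=7 s=1: L1-HIT | VC []
  [5] addr=0x1d blk=7 s=1: L1-HIT | VC []
  [6] addr=0x1e blk=7 s=1: L1-HIT | VC []
  [7] addr=0x1c blk=7 s=1: L1-HIT | VC []
  [8] addr=0x15 blk=5 s=1: MISS | VC [7]
  [9] addr=0x1e blk=7 s=1: VC-HIT | VC [5]
  [10] addr=0xc blk=3 s=1: MISS | VC [5, 7]
  [11] addr=0x14 blk=5 s=1: VC-HIT | VC [3, 7]
  [12] addr=0xc blk=3 s=1: VC-HIT | VC [5, 7]

OUTCOME = VC-HIT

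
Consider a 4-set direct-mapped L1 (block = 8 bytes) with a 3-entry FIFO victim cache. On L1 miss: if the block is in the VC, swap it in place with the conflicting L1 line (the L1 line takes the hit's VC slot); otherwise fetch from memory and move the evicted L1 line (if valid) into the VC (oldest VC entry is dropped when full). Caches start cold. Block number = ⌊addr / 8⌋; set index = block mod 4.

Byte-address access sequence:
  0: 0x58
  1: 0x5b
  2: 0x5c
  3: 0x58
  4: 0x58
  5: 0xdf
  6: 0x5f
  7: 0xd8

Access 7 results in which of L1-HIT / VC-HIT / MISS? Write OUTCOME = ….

OUTCOME = VC-HIT

0: 0x58 (blk 11, set 3) → MISS  vc=[]
1: 0x5b (blk 11, set 3) → L1-HIT  vc=[]
2: 0x5c (blk 11, set 3) → L1-HIT  vc=[]
3: 0x58 (blk 11, set 3) → L1-HIT  vc=[]
4: 0x58 (blk 11, set 3) → L1-HIT  vc=[]
5: 0xdf (blk 27, set 3) → MISS  vc=[11]
6: 0x5f (blk 11, set 3) → VC-HIT  vc=[27]
7: 0xd8 (blk 27, set 3) → VC-HIT  vc=[11]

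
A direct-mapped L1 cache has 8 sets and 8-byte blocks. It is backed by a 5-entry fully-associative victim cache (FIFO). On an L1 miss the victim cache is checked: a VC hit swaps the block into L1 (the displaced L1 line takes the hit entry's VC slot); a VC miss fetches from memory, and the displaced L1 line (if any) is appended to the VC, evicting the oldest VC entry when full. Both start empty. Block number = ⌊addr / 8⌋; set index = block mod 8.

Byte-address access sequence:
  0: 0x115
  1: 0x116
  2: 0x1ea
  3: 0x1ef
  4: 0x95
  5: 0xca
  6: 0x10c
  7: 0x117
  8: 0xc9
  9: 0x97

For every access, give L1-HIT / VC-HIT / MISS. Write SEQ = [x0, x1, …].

SEQ = [MISS, L1-HIT, MISS, L1-HIT, MISS, MISS, MISS, VC-HIT, VC-HIT, VC-HIT]

#0 0x115→b34/s2 MISS; vc=[]
#1 0x116→b34/s2 L1-HIT; vc=[]
#2 0x1ea→b61/s5 MISS; vc=[]
#3 0x1ef→b61/s5 L1-HIT; vc=[]
#4 0x95→b18/s2 MISS; vc=[34]
#5 0xca→b25/s1 MISS; vc=[34]
#6 0x10c→b33/s1 MISS; vc=[34,25]
#7 0x117→b34/s2 VC-HIT; vc=[18,25]
#8 0xc9→b25/s1 VC-HIT; vc=[18,33]
#9 0x97→b18/s2 VC-HIT; vc=[34,33]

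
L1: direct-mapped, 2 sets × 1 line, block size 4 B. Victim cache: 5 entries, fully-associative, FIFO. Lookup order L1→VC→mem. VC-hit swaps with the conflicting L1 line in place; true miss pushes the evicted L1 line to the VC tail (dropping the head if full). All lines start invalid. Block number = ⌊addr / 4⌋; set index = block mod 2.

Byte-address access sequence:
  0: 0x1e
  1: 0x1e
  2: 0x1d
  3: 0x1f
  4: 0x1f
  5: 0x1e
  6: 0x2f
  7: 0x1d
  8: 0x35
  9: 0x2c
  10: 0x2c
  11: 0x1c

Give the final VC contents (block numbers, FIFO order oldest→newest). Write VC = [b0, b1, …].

VC = [13, 11]

#0 0x1e→b7/s1 MISS; vc=[]
#1 0x1e→b7/s1 L1-HIT; vc=[]
#2 0x1d→b7/s1 L1-HIT; vc=[]
#3 0x1f→b7/s1 L1-HIT; vc=[]
#4 0x1f→b7/s1 L1-HIT; vc=[]
#5 0x1e→b7/s1 L1-HIT; vc=[]
#6 0x2f→b11/s1 MISS; vc=[7]
#7 0x1d→b7/s1 VC-HIT; vc=[11]
#8 0x35→b13/s1 MISS; vc=[11,7]
#9 0x2c→b11/s1 VC-HIT; vc=[13,7]
#10 0x2c→b11/s1 L1-HIT; vc=[13,7]
#11 0x1c→b7/s1 VC-HIT; vc=[13,11]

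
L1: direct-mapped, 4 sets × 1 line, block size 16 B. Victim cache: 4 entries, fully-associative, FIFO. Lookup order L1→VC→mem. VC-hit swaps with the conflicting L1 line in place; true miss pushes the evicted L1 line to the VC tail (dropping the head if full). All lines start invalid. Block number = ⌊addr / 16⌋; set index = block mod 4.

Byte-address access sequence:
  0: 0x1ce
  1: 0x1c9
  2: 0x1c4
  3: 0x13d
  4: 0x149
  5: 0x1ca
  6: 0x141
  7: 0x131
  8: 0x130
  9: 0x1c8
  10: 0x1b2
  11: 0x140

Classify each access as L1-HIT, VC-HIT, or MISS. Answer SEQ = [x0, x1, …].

  [0] addr=0x1ce blk=28 s=0: MISS | VC []
  [1] addr=0x1c9 blk=28 s=0: L1-HIT | VC []
  [2] addr=0x1c4 blk=28 s=0: L1-HIT | VC []
  [3] addr=0x13d blk=19 s=3: MISS | VC []
  [4] addr=0x149 blk=20 s=0: MISS | VC [28]
  [5] addr=0x1ca blk=28 s=0: VC-HIT | VC [20]
  [6] addr=0x141 blk=20 s=0: VC-HIT | VC [28]
  [7] addr=0x131 blk=19 s=3: L1-HIT | VC [28]
  [8] addr=0x130 blk=19 s=3: L1-HIT | VC [28]
  [9] addr=0x1c8 blk=28 s=0: VC-HIT | VC [20]
  [10] addr=0x1b2 blk=27 s=3: MISS | VC [20, 19]
  [11] addr=0x140 blk=20 s=0: VC-HIT | VC [28, 19]

SEQ = [MISS, L1-HIT, L1-HIT, MISS, MISS, VC-HIT, VC-HIT, L1-HIT, L1-HIT, VC-HIT, MISS, VC-HIT]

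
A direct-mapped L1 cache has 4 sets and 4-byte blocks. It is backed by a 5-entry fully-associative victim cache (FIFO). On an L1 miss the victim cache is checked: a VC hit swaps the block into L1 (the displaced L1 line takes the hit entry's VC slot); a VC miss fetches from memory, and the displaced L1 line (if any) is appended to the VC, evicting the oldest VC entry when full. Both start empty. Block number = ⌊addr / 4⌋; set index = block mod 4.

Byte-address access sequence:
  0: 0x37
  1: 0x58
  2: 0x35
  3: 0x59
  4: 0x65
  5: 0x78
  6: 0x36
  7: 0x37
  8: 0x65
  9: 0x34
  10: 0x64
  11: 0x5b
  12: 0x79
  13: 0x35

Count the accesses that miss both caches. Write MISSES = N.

MISSES = 4

#0 0x37→b13/s1 MISS; vc=[]
#1 0x58→b22/s2 MISS; vc=[]
#2 0x35→b13/s1 L1-HIT; vc=[]
#3 0x59→b22/s2 L1-HIT; vc=[]
#4 0x65→b25/s1 MISS; vc=[13]
#5 0x78→b30/s2 MISS; vc=[13,22]
#6 0x36→b13/s1 VC-HIT; vc=[25,22]
#7 0x37→b13/s1 L1-HIT; vc=[25,22]
#8 0x65→b25/s1 VC-HIT; vc=[13,22]
#9 0x34→b13/s1 VC-HIT; vc=[25,22]
#10 0x64→b25/s1 VC-HIT; vc=[13,22]
#11 0x5b→b22/s2 VC-HIT; vc=[13,30]
#12 0x79→b30/s2 VC-HIT; vc=[13,22]
#13 0x35→b13/s1 VC-HIT; vc=[25,22]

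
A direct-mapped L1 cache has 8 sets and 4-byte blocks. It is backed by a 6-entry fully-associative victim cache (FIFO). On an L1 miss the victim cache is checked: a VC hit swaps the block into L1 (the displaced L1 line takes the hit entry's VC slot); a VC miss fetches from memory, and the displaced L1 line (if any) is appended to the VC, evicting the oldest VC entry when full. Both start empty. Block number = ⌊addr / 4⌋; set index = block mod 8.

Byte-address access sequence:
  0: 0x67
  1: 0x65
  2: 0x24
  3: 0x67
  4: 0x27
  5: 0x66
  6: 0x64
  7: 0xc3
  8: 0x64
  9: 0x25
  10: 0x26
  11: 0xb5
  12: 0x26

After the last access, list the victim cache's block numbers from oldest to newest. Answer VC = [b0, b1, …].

VC = [25]

#0 0x67→b25/s1 MISS; vc=[]
#1 0x65→b25/s1 L1-HIT; vc=[]
#2 0x24→b9/s1 MISS; vc=[25]
#3 0x67→b25/s1 VC-HIT; vc=[9]
#4 0x27→b9/s1 VC-HIT; vc=[25]
#5 0x66→b25/s1 VC-HIT; vc=[9]
#6 0x64→b25/s1 L1-HIT; vc=[9]
#7 0xc3→b48/s0 MISS; vc=[9]
#8 0x64→b25/s1 L1-HIT; vc=[9]
#9 0x25→b9/s1 VC-HIT; vc=[25]
#10 0x26→b9/s1 L1-HIT; vc=[25]
#11 0xb5→b45/s5 MISS; vc=[25]
#12 0x26→b9/s1 L1-HIT; vc=[25]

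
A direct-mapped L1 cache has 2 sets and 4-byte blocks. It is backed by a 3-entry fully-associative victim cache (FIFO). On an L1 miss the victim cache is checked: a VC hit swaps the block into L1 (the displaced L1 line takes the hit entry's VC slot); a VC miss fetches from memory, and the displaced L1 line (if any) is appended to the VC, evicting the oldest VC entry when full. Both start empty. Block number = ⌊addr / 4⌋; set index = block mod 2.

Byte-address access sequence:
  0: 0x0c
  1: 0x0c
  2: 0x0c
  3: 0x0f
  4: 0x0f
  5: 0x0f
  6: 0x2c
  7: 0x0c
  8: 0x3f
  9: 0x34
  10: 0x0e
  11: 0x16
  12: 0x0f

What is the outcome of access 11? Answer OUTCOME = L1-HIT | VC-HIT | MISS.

  [0] addr=0xc blk=3 s=1: MISS | VC []
  [1] addr=0xc blk=3 s=1: L1-HIT | VC []
  [2] addr=0xc blk=3 s=1: L1-HIT | VC []
  [3] addr=0xf blk=3 s=1: L1-HIT | VC []
  [4] addr=0xf blk=3 s=1: L1-HIT | VC []
  [5] addr=0xf blk=3 s=1: L1-HIT | VC []
  [6] addr=0x2c blk=11 s=1: MISS | VC [3]
  [7] addr=0xc blk=3 s=1: VC-HIT | VC [11]
  [8] addr=0x3f blk=15 s=1: MISS | VC [11, 3]
  [9] addr=0x34 blk=13 s=1: MISS | VC [11, 3, 15]
  [10] addr=0xe blk=3 s=1: VC-HIT | VC [11, 13, 15]
  [11] addr=0x16 blk=5 s=1: MISS | VC [13, 15, 3]
  [12] addr=0xf blk=3 s=1: VC-HIT | VC [13, 15, 5]

OUTCOME = MISS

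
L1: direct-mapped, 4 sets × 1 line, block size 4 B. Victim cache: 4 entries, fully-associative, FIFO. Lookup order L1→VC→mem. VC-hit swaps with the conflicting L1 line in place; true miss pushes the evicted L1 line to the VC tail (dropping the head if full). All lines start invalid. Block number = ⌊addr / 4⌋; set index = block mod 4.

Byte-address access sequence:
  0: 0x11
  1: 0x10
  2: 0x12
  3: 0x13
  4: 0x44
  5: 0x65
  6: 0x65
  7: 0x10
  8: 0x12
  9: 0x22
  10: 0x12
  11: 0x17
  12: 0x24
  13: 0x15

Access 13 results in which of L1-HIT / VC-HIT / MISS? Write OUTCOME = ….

0: 0x11 (blk 4, set 0) → MISS  vc=[]
1: 0x10 (blk 4, set 0) → L1-HIT  vc=[]
2: 0x12 (blk 4, set 0) → L1-HIT  vc=[]
3: 0x13 (blk 4, set 0) → L1-HIT  vc=[]
4: 0x44 (blk 17, set 1) → MISS  vc=[]
5: 0x65 (blk 25, set 1) → MISS  vc=[17]
6: 0x65 (blk 25, set 1) → L1-HIT  vc=[17]
7: 0x10 (blk 4, set 0) → L1-HIT  vc=[17]
8: 0x12 (blk 4, set 0) → L1-HIT  vc=[17]
9: 0x22 (blk 8, set 0) → MISS  vc=[17, 4]
10: 0x12 (blk 4, set 0) → VC-HIT  vc=[17, 8]
11: 0x17 (blk 5, set 1) → MISS  vc=[17, 8, 25]
12: 0x24 (blk 9, set 1) → MISS  vc=[17, 8, 25, 5]
13: 0x15 (blk 5, set 1) → VC-HIT  vc=[17, 8, 25, 9]

OUTCOME = VC-HIT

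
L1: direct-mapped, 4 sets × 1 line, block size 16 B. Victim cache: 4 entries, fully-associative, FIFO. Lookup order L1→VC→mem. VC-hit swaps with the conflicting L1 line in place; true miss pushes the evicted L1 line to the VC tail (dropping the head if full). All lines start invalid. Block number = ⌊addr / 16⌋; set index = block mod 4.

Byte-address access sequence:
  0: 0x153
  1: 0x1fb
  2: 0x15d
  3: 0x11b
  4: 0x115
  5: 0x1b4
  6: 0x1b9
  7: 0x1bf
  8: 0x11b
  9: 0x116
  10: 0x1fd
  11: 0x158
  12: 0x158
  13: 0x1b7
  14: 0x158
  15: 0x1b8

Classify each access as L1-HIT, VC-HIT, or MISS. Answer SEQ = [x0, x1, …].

  [0] addr=0x153 blk=21 s=1: MISS | VC []
  [1] addr=0x1fb blk=31 s=3: MISS | VC []
  [2] addr=0x15d blk=21 s=1: L1-HIT | VC []
  [3] addr=0x11b blk=17 s=1: MISS | VC [21]
  [4] addr=0x115 blk=17 s=1: L1-HIT | VC [21]
  [5] addr=0x1b4 blk=27 s=3: MISS | VC [21, 31]
  [6] addr=0x1b9 blk=27 s=3: L1-HIT | VC [21, 31]
  [7] addr=0x1bf blk=27 s=3: L1-HIT | VC [21, 31]
  [8] addr=0x11b blk=17 s=1: L1-HIT | VC [21, 31]
  [9] addr=0x116 blk=17 s=1: L1-HIT | VC [21, 31]
  [10] addr=0x1fd blk=31 s=3: VC-HIT | VC [21, 27]
  [11] addr=0x158 blk=21 s=1: VC-HIT | VC [17, 27]
  [12] addr=0x158 blk=21 s=1: L1-HIT | VC [17, 27]
  [13] addr=0x1b7 blk=27 s=3: VC-HIT | VC [17, 31]
  [14] addr=0x158 blk=21 s=1: L1-HIT | VC [17, 31]
  [15] addr=0x1b8 blk=27 s=3: L1-HIT | VC [17, 31]

SEQ = [MISS, MISS, L1-HIT, MISS, L1-HIT, MISS, L1-HIT, L1-HIT, L1-HIT, L1-HIT, VC-HIT, VC-HIT, L1-HIT, VC-HIT, L1-HIT, L1-HIT]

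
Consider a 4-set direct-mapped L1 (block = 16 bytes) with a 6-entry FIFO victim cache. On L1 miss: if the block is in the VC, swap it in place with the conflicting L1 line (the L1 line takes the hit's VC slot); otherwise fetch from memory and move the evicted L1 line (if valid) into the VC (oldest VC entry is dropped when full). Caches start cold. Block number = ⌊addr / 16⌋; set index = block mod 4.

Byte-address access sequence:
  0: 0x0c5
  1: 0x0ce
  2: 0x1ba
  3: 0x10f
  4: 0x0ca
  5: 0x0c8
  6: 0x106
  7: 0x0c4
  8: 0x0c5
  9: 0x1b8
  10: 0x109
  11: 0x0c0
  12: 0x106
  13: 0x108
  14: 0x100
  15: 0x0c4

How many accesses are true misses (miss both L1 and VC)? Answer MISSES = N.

MISSES = 3

  [0] addr=0xc5 blk=12 s=0: MISS | VC []
  [1] addr=0xce blk=12 s=0: L1-HIT | VC []
  [2] addr=0x1ba blk=27 s=3: MISS | VC []
  [3] addr=0x10f blk=16 s=0: MISS | VC [12]
  [4] addr=0xca blk=12 s=0: VC-HIT | VC [16]
  [5] addr=0xc8 blk=12 s=0: L1-HIT | VC [16]
  [6] addr=0x106 blk=16 s=0: VC-HIT | VC [12]
  [7] addr=0xc4 blk=12 s=0: VC-HIT | VC [16]
  [8] addr=0xc5 blk=12 s=0: L1-HIT | VC [16]
  [9] addr=0x1b8 blk=27 s=3: L1-HIT | VC [16]
  [10] addr=0x109 blk=16 s=0: VC-HIT | VC [12]
  [11] addr=0xc0 blk=12 s=0: VC-HIT | VC [16]
  [12] addr=0x106 blk=16 s=0: VC-HIT | VC [12]
  [13] addr=0x108 blk=16 s=0: L1-HIT | VC [12]
  [14] addr=0x100 blk=16 s=0: L1-HIT | VC [12]
  [15] addr=0xc4 blk=12 s=0: VC-HIT | VC [16]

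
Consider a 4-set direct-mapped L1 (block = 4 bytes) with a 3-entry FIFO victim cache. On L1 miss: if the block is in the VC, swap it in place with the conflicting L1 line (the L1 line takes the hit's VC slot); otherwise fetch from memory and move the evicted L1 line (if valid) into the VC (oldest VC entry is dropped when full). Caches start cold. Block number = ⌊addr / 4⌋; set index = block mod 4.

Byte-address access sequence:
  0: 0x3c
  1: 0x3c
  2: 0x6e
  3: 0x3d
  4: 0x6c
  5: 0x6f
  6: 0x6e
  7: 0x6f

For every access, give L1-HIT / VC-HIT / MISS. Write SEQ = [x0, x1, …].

SEQ = [MISS, L1-HIT, MISS, VC-HIT, VC-HIT, L1-HIT, L1-HIT, L1-HIT]

0: 0x3c (blk 15, set 3) → MISS  vc=[]
1: 0x3c (blk 15, set 3) → L1-HIT  vc=[]
2: 0x6e (blk 27, set 3) → MISS  vc=[15]
3: 0x3d (blk 15, set 3) → VC-HIT  vc=[27]
4: 0x6c (blk 27, set 3) → VC-HIT  vc=[15]
5: 0x6f (blk 27, set 3) → L1-HIT  vc=[15]
6: 0x6e (blk 27, set 3) → L1-HIT  vc=[15]
7: 0x6f (blk 27, set 3) → L1-HIT  vc=[15]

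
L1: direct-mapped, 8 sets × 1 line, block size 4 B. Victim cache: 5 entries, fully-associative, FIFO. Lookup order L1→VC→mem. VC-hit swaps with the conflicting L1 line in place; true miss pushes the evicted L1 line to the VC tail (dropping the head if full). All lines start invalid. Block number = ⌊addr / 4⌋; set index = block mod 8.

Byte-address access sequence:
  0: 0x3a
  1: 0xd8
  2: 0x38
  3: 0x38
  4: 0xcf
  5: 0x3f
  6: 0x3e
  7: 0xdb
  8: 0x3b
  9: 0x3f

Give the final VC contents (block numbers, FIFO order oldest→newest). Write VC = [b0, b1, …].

VC = [54]

  [0] addr=0x3a blk=14 s=6: MISS | VC []
  [1] addr=0xd8 blk=54 s=6: MISS | VC [14]
  [2] addr=0x38 blk=14 s=6: VC-HIT | VC [54]
  [3] addr=0x38 blk=14 s=6: L1-HIT | VC [54]
  [4] addr=0xcf blk=51 s=3: MISS | VC [54]
  [5] addr=0x3f blk=15 s=7: MISS | VC [54]
  [6] addr=0x3e blk=15 s=7: L1-HIT | VC [54]
  [7] addr=0xdb blk=54 s=6: VC-HIT | VC [14]
  [8] addr=0x3b blk=14 s=6: VC-HIT | VC [54]
  [9] addr=0x3f blk=15 s=7: L1-HIT | VC [54]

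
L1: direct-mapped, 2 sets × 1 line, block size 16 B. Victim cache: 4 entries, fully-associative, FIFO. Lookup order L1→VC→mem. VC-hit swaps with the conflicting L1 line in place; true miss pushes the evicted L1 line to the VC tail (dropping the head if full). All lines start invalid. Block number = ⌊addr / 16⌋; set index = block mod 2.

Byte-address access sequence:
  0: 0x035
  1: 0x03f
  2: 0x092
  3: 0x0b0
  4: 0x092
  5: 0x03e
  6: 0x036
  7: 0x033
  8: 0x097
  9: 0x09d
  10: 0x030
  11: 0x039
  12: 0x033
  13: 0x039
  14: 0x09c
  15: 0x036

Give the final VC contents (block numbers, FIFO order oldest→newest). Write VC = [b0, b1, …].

VC = [9, 11]

0: 0x35 (blk 3, set 1) → MISS  vc=[]
1: 0x3f (blk 3, set 1) → L1-HIT  vc=[]
2: 0x92 (blk 9, set 1) → MISS  vc=[3]
3: 0xb0 (blk 11, set 1) → MISS  vc=[3, 9]
4: 0x92 (blk 9, set 1) → VC-HIT  vc=[3, 11]
5: 0x3e (blk 3, set 1) → VC-HIT  vc=[9, 11]
6: 0x36 (blk 3, set 1) → L1-HIT  vc=[9, 11]
7: 0x33 (blk 3, set 1) → L1-HIT  vc=[9, 11]
8: 0x97 (blk 9, set 1) → VC-HIT  vc=[3, 11]
9: 0x9d (blk 9, set 1) → L1-HIT  vc=[3, 11]
10: 0x30 (blk 3, set 1) → VC-HIT  vc=[9, 11]
11: 0x39 (blk 3, set 1) → L1-HIT  vc=[9, 11]
12: 0x33 (blk 3, set 1) → L1-HIT  vc=[9, 11]
13: 0x39 (blk 3, set 1) → L1-HIT  vc=[9, 11]
14: 0x9c (blk 9, set 1) → VC-HIT  vc=[3, 11]
15: 0x36 (blk 3, set 1) → VC-HIT  vc=[9, 11]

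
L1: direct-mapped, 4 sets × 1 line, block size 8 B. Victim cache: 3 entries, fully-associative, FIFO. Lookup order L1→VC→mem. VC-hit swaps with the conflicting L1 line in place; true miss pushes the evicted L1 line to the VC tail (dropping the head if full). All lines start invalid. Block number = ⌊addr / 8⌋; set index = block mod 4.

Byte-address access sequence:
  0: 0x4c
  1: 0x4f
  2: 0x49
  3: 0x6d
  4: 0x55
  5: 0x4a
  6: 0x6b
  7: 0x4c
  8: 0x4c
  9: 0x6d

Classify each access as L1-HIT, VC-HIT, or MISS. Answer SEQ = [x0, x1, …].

  [0] addr=0x4c blk=9 s=1: MISS | VC []
  [1] addr=0x4f blk=9 s=1: L1-HIT | VC []
  [2] addr=0x49 blk=9 s=1: L1-HIT | VC []
  [3] addr=0x6d blk=13 s=1: MISS | VC [9]
  [4] addr=0x55 blk=10 s=2: MISS | VC [9]
  [5] addr=0x4a blk=9 s=1: VC-HIT | VC [13]
  [6] addr=0x6b blk=13 s=1: VC-HIT | VC [9]
  [7] addr=0x4c blk=9 s=1: VC-HIT | VC [13]
  [8] addr=0x4c blk=9 s=1: L1-HIT | VC [13]
  [9] addr=0x6d blk=13 s=1: VC-HIT | VC [9]

SEQ = [MISS, L1-HIT, L1-HIT, MISS, MISS, VC-HIT, VC-HIT, VC-HIT, L1-HIT, VC-HIT]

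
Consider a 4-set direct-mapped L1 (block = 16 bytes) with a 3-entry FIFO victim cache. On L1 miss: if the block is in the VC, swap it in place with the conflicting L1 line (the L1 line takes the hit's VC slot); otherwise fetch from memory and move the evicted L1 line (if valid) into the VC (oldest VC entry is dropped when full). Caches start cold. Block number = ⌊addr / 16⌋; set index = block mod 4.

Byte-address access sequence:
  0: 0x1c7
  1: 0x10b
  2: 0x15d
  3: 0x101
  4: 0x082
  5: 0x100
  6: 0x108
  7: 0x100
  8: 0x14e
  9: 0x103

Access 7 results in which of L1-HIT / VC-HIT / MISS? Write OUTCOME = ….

#0 0x1c7→b28/s0 MISS; vc=[]
#1 0x10b→b16/s0 MISS; vc=[28]
#2 0x15d→b21/s1 MISS; vc=[28]
#3 0x101→b16/s0 L1-HIT; vc=[28]
#4 0x82→b8/s0 MISS; vc=[28,16]
#5 0x100→b16/s0 VC-HIT; vc=[28,8]
#6 0x108→b16/s0 L1-HIT; vc=[28,8]
#7 0x100→b16/s0 L1-HIT; vc=[28,8]
#8 0x14e→b20/s0 MISS; vc=[28,8,16]
#9 0x103→b16/s0 VC-HIT; vc=[28,8,20]

OUTCOME = L1-HIT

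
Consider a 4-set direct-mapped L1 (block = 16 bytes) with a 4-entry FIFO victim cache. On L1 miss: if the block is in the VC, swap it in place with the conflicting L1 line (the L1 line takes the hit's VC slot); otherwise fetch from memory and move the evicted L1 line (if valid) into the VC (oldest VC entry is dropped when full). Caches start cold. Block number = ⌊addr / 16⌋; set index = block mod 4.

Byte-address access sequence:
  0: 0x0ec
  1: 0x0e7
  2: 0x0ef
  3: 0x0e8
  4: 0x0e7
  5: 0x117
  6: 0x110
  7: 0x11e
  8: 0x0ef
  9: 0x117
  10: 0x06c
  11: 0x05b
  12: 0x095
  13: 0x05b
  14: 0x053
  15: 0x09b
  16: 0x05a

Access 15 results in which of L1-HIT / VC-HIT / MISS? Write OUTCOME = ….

  [0] addr=0xec blk=14 s=2: MISS | VC []
  [1] addr=0xe7 blk=14 s=2: L1-HIT | VC []
  [2] addr=0xef blk=14 s=2: L1-HIT | VC []
  [3] addr=0xe8 blk=14 s=2: L1-HIT | VC []
  [4] addr=0xe7 blk=14 s=2: L1-HIT | VC []
  [5] addr=0x117 blk=17 s=1: MISS | VC []
  [6] addr=0x110 blk=17 s=1: L1-HIT | VC []
  [7] addr=0x11e blk=17 s=1: L1-HIT | VC []
  [8] addr=0xef blk=14 s=2: L1-HIT | VC []
  [9] addr=0x117 blk=17 s=1: L1-HIT | VC []
  [10] addr=0x6c blk=6 s=2: MISS | VC [14]
  [11] addr=0x5b blk=5 s=1: MISS | VC [14, 17]
  [12] addr=0x95 blk=9 s=1: MISS | VC [14, 17, 5]
  [13] addr=0x5b blk=5 s=1: VC-HIT | VC [14, 17, 9]
  [14] addr=0x53 blk=5 s=1: L1-HIT | VC [14, 17, 9]
  [15] addr=0x9b blk=9 s=1: VC-HIT | VC [14, 17, 5]
  [16] addr=0x5a blk=5 s=1: VC-HIT | VC [14, 17, 9]

OUTCOME = VC-HIT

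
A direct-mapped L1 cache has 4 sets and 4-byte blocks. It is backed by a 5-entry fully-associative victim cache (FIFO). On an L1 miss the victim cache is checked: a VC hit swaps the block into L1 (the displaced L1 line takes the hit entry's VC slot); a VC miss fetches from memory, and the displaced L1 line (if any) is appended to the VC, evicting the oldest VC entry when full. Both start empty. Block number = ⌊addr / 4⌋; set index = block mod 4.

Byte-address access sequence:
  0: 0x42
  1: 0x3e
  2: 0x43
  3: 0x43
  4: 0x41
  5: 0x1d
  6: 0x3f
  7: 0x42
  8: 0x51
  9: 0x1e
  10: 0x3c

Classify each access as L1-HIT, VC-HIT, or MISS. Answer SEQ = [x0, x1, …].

SEQ = [MISS, MISS, L1-HIT, L1-HIT, L1-HIT, MISS, VC-HIT, L1-HIT, MISS, VC-HIT, VC-HIT]

  [0] addr=0x42 blk=16 s=0: MISS | VC []
  [1] addr=0x3e blk=15 s=3: MISS | VC []
  [2] addr=0x43 blk=16 s=0: L1-HIT | VC []
  [3] addr=0x43 blk=16 s=0: L1-HIT | VC []
  [4] addr=0x41 blk=16 s=0: L1-HIT | VC []
  [5] addr=0x1d blk=7 s=3: MISS | VC [15]
  [6] addr=0x3f blk=15 s=3: VC-HIT | VC [7]
  [7] addr=0x42 blk=16 s=0: L1-HIT | VC [7]
  [8] addr=0x51 blk=20 s=0: MISS | VC [7, 16]
  [9] addr=0x1e blk=7 s=3: VC-HIT | VC [15, 16]
  [10] addr=0x3c blk=15 s=3: VC-HIT | VC [7, 16]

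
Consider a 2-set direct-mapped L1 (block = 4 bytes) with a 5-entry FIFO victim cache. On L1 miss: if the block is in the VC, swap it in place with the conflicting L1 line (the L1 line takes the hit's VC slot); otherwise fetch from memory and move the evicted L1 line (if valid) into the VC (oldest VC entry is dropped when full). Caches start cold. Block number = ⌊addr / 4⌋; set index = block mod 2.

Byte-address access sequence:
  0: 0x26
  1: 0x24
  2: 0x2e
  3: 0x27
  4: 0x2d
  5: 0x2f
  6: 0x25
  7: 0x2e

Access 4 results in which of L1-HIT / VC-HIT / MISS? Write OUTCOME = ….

0: 0x26 (blk 9, set 1) → MISS  vc=[]
1: 0x24 (blk 9, set 1) → L1-HIT  vc=[]
2: 0x2e (blk 11, set 1) → MISS  vc=[9]
3: 0x27 (blk 9, set 1) → VC-HIT  vc=[11]
4: 0x2d (blk 11, set 1) → VC-HIT  vc=[9]
5: 0x2f (blk 11, set 1) → L1-HIT  vc=[9]
6: 0x25 (blk 9, set 1) → VC-HIT  vc=[11]
7: 0x2e (blk 11, set 1) → VC-HIT  vc=[9]

OUTCOME = VC-HIT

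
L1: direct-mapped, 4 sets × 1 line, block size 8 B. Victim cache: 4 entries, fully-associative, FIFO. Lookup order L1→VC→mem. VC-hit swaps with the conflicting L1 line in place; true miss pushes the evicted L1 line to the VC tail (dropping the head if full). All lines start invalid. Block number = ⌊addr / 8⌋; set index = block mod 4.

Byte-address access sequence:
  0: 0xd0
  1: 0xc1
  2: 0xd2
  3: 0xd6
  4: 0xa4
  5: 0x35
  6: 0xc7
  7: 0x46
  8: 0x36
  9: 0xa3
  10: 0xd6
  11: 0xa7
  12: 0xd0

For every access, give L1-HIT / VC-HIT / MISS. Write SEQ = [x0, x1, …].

SEQ = [MISS, MISS, L1-HIT, L1-HIT, MISS, MISS, VC-HIT, MISS, L1-HIT, VC-HIT, VC-HIT, L1-HIT, L1-HIT]

  [0] addr=0xd0 blk=26 s=2: MISS | VC []
  [1] addr=0xc1 blk=24 s=0: MISS | VC []
  [2] addr=0xd2 blk=26 s=2: L1-HIT | VC []
  [3] addr=0xd6 blk=26 s=2: L1-HIT | VC []
  [4] addr=0xa4 blk=20 s=0: MISS | VC [24]
  [5] addr=0x35 blk=6 s=2: MISS | VC [24, 26]
  [6] addr=0xc7 blk=24 s=0: VC-HIT | VC [20, 26]
  [7] addr=0x46 blk=8 s=0: MISS | VC [20, 26, 24]
  [8] addr=0x36 blk=6 s=2: L1-HIT | VC [20, 26, 24]
  [9] addr=0xa3 blk=20 s=0: VC-HIT | VC [8, 26, 24]
  [10] addr=0xd6 blk=26 s=2: VC-HIT | VC [8, 6, 24]
  [11] addr=0xa7 blk=20 s=0: L1-HIT | VC [8, 6, 24]
  [12] addr=0xd0 blk=26 s=2: L1-HIT | VC [8, 6, 24]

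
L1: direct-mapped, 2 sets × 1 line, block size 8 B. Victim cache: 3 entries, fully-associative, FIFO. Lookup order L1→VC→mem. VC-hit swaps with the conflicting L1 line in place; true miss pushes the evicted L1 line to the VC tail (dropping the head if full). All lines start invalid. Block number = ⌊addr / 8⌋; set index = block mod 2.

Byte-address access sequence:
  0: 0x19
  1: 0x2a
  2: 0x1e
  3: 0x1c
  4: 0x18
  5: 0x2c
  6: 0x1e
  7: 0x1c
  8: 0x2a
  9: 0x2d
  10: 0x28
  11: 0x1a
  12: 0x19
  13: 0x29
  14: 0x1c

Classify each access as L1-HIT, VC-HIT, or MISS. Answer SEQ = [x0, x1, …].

  [0] addr=0x19 blk=3 s=1: MISS | VC []
  [1] addr=0x2a blk=5 s=1: MISS | VC [3]
  [2] addr=0x1e blk=3 s=1: VC-HIT | VC [5]
  [3] addr=0x1c blk=3 s=1: L1-HIT | VC [5]
  [4] addr=0x18 blk=3 s=1: L1-HIT | VC [5]
  [5] addr=0x2c blk=5 s=1: VC-HIT | VC [3]
  [6] addr=0x1e blk=3 s=1: VC-HIT | VC [5]
  [7] addr=0x1c blk=3 s=1: L1-HIT | VC [5]
  [8] addr=0x2a blk=5 s=1: VC-HIT | VC [3]
  [9] addr=0x2d blk=5 s=1: L1-HIT | VC [3]
  [10] addr=0x28 blk=5 s=1: L1-HIT | VC [3]
  [11] addr=0x1a blk=3 s=1: VC-HIT | VC [5]
  [12] addr=0x19 blk=3 s=1: L1-HIT | VC [5]
  [13] addr=0x29 blk=5 s=1: VC-HIT | VC [3]
  [14] addr=0x1c blk=3 s=1: VC-HIT | VC [5]

SEQ = [MISS, MISS, VC-HIT, L1-HIT, L1-HIT, VC-HIT, VC-HIT, L1-HIT, VC-HIT, L1-HIT, L1-HIT, VC-HIT, L1-HIT, VC-HIT, VC-HIT]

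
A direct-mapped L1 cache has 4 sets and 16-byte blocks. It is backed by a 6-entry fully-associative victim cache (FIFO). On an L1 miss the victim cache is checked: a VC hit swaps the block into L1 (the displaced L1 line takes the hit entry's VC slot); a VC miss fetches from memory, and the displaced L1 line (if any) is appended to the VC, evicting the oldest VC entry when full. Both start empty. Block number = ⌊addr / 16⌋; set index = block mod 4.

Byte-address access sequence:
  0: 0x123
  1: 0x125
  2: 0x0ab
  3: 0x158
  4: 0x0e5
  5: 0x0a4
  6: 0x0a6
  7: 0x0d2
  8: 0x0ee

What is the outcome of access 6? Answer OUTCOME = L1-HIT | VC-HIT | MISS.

OUTCOME = L1-HIT

0: 0x123 (blk 18, set 2) → MISS  vc=[]
1: 0x125 (blk 18, set 2) → L1-HIT  vc=[]
2: 0xab (blk 10, set 2) → MISS  vc=[18]
3: 0x158 (blk 21, set 1) → MISS  vc=[18]
4: 0xe5 (blk 14, set 2) → MISS  vc=[18, 10]
5: 0xa4 (blk 10, set 2) → VC-HIT  vc=[18, 14]
6: 0xa6 (blk 10, set 2) → L1-HIT  vc=[18, 14]
7: 0xd2 (blk 13, set 1) → MISS  vc=[18, 14, 21]
8: 0xee (blk 14, set 2) → VC-HIT  vc=[18, 10, 21]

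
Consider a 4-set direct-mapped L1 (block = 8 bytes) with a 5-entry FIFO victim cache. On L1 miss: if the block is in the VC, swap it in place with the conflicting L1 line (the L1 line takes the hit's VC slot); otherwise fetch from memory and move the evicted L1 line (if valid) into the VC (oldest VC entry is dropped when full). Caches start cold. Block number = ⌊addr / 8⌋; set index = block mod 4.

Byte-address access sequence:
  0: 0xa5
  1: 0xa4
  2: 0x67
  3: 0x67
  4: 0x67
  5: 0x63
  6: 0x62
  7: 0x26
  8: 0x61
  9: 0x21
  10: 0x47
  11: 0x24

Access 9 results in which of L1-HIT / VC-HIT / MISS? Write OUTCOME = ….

OUTCOME = VC-HIT

#0 0xa5→b20/s0 MISS; vc=[]
#1 0xa4→b20/s0 L1-HIT; vc=[]
#2 0x67→b12/s0 MISS; vc=[20]
#3 0x67→b12/s0 L1-HIT; vc=[20]
#4 0x67→b12/s0 L1-HIT; vc=[20]
#5 0x63→b12/s0 L1-HIT; vc=[20]
#6 0x62→b12/s0 L1-HIT; vc=[20]
#7 0x26→b4/s0 MISS; vc=[20,12]
#8 0x61→b12/s0 VC-HIT; vc=[20,4]
#9 0x21→b4/s0 VC-HIT; vc=[20,12]
#10 0x47→b8/s0 MISS; vc=[20,12,4]
#11 0x24→b4/s0 VC-HIT; vc=[20,12,8]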